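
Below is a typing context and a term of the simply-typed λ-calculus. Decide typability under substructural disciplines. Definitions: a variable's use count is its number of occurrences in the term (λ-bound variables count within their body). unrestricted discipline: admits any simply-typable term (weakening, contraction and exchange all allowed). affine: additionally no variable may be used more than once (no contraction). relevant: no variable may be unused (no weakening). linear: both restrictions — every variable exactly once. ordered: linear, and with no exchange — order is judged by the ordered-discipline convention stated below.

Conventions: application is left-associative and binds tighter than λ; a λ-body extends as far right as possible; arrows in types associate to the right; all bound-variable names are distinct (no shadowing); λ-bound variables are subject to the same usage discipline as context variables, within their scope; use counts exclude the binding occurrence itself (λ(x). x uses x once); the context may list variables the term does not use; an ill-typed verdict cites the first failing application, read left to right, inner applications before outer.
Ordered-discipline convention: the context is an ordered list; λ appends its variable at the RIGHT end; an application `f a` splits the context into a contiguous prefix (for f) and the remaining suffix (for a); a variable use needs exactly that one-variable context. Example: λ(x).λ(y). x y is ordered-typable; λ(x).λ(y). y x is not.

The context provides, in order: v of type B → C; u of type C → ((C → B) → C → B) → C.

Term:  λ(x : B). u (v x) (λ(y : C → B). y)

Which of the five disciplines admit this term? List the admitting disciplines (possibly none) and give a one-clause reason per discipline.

accepted by: linear, affine, relevant, unrestricted
counts: v: 1; u: 1; x [bound]: 1; y [bound]: 1
uses in reading order: u, v, x, y
typing: well-typed — term : B → C
ordered: ✗ — no ordered split (uses run u, v, x, y)
linear: ✓ — single use per variable (v, u, x, y)
affine: ✓ — v, u, x, y: no repeats, contraction unneeded
relevant: ✓ — every one of v, u, x, y appears
unrestricted: ✓ — typability at B → C is all that's needed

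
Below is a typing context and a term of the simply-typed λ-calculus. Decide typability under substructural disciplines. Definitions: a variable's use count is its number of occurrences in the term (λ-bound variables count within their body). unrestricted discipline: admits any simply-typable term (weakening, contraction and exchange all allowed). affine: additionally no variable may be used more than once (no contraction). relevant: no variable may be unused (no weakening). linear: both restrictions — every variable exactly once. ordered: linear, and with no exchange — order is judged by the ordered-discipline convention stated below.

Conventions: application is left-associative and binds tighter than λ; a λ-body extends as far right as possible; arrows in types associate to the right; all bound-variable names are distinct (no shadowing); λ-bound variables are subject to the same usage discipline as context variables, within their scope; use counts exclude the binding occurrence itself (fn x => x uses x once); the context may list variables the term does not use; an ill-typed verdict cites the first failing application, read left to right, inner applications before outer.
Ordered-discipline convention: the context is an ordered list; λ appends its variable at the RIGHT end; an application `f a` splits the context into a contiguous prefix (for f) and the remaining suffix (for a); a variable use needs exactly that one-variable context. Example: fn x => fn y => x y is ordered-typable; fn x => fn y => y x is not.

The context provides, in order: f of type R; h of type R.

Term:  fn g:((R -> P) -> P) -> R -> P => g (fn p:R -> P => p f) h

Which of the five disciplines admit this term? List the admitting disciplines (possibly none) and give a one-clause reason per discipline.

admitting disciplines: linear, affine, relevant, unrestricted
variable uses: f ×1, h ×1, g (bound) ×1, p (bound) ×1
use order (left to right): g, p, f, h
typing: well-typed — term : (((R -> P) -> P) -> R -> P) -> P
ordered: ✗, use order g, p, f, h needs exchange
linear: ✓, single use per variable (f, h, g, p)
affine: ✓, no duplicate uses among f, h, g, p
relevant: ✓, at least one use each (f, h, g, p)
unrestricted: ✓, simply typable at (((R -> P) -> P) -> R -> P) -> P; W, C, E all held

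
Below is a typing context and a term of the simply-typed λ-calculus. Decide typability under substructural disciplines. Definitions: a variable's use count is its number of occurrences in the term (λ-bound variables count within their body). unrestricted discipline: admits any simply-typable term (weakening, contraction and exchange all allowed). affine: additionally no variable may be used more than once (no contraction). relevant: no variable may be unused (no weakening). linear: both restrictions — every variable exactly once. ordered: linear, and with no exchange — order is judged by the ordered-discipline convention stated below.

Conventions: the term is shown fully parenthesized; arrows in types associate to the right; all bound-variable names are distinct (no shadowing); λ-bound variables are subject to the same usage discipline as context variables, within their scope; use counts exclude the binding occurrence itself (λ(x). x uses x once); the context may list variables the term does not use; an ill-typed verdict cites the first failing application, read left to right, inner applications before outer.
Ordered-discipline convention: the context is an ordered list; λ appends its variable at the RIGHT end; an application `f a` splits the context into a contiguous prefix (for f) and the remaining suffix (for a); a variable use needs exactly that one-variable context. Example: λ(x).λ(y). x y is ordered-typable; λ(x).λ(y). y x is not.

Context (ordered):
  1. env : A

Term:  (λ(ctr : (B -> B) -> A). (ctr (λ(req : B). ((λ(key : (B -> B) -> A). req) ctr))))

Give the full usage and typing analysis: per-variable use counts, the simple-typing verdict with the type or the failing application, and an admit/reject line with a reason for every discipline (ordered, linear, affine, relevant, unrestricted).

use counts: env=0, ctr [bound]=2, req [bound]=1, key [bound]=0
order of uses: ctr, req, ctr
typing: well-typed — term : ((B -> B) -> A) -> A
ordered: ✗ — ctr ×2 used more than once (contraction); env, key left unused
linear: ✗ — ctr ×2 used more than once (contraction); env, key left unused
affine: ✗ — ctr ×2 used more than once (contraction)
relevant: ✗ — env, key left unused
unrestricted: ✓ — well-typed at ((B -> B) -> A) -> A; no restrictions here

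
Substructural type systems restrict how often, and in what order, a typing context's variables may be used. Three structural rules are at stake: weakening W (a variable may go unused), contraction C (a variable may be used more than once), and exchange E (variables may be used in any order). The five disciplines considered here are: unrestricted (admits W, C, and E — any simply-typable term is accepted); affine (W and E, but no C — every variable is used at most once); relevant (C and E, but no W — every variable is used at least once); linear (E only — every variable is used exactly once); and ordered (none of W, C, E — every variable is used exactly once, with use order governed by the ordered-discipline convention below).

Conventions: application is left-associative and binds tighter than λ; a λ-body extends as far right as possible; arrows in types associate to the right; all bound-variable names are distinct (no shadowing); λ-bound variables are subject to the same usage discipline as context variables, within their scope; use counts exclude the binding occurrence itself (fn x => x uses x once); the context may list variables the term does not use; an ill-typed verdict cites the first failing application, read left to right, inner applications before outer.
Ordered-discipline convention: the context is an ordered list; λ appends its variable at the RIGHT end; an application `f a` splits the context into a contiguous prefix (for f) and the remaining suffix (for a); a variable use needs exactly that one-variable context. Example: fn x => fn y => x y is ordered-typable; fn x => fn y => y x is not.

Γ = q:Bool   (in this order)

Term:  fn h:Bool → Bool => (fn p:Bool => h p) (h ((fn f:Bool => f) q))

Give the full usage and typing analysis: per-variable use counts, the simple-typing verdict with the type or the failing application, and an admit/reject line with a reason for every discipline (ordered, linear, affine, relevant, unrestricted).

usage: q: 1, h (bound): 2, p (bound): 1, f (bound): 1
uses in reading order: h, p, h, f, q
typing: ✓ — (Bool → Bool) → Bool
ordered ✗ (uses contraction: h ×2)
linear ✗ (uses contraction: h ×2)
affine ✗ (uses contraction: h ×2)
relevant ✓ (at least one use each (q, h, p, f))
unrestricted ✓ (typability at (Bool → Bool) → Bool is all that's needed)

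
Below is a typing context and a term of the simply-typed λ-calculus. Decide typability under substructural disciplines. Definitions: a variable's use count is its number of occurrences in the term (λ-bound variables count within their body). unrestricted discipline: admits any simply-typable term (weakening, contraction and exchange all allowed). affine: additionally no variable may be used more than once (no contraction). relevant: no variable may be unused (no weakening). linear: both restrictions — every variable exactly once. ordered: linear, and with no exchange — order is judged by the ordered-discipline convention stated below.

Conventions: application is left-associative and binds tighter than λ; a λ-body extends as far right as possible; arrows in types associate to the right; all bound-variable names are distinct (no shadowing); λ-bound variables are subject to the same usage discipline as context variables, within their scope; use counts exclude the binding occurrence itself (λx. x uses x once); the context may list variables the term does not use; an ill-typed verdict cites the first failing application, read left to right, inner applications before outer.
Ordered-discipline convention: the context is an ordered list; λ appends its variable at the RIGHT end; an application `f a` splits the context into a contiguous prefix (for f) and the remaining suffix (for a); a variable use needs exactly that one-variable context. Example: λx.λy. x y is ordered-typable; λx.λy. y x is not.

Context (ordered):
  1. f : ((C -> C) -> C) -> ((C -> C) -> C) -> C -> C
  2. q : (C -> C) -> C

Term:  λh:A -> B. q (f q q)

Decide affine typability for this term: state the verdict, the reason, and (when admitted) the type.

no — needs contraction — q ×3
counts: f: 1; q: 3; h (bound): 0
left-to-right use order: q, f, q, q
typing: the term checks, with type (A -> B) -> C
all disciplines: ordered ✗; linear ✗; affine ✗; relevant ✗; unrestricted ✓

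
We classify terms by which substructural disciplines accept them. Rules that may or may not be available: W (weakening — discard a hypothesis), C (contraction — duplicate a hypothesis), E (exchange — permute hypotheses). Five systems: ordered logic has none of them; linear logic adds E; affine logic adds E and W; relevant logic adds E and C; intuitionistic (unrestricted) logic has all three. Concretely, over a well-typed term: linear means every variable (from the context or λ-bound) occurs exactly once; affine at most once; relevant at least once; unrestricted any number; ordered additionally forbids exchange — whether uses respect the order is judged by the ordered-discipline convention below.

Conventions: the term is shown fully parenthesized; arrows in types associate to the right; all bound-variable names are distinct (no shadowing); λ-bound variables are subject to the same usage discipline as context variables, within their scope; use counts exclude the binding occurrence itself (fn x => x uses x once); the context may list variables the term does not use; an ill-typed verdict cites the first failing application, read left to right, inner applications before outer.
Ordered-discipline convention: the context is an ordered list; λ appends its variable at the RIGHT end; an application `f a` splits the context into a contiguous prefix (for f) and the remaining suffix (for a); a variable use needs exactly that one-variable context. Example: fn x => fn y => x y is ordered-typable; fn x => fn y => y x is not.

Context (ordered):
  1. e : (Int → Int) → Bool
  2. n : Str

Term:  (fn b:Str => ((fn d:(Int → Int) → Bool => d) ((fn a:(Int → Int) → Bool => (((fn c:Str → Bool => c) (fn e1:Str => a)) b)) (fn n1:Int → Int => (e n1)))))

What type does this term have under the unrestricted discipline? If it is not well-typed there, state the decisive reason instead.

not well-typed under unrestricted — the type mismatch rejects it
usage: e: 1, n: 0, b (bound): 1, d (bound): 1, a (bound): 1, c (bound): 1, e1 (bound): 0, n1 (bound): 1
use order (left to right): d, c, a, b, e, n1
typing: ill-typed: an argument Str → (Int → Int) → Bool mismatches the expected Str → Bool
all disciplines: ordered ✗; linear ✗; affine ✗; relevant ✗; unrestricted ✗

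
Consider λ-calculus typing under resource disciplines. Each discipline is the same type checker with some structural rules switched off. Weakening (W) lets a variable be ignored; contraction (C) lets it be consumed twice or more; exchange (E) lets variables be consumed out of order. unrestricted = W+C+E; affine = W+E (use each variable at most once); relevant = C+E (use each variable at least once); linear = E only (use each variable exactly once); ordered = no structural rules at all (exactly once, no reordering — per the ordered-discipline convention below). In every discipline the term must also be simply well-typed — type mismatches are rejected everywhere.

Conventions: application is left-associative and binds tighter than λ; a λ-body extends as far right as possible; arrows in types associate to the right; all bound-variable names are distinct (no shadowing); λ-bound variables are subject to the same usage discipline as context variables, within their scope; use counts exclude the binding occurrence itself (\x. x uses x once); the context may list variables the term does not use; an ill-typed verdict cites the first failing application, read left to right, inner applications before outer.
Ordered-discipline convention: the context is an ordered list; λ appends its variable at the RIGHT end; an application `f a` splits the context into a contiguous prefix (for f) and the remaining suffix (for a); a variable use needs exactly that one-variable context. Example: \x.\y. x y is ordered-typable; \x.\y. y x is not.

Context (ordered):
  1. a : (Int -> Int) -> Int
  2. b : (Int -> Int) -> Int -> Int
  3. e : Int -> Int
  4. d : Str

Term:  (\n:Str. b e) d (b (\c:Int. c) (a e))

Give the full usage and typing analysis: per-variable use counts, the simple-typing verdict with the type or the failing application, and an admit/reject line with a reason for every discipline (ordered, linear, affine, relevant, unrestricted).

usage: a: 1×; b: 2×; e: 2×; d: 1×; n [bound]: 0×; c [bound]: 1×
left-to-right use order: b, e, d, b, c, a, e
typing: ✓ — Int
ordered ✗ (repeated use of b ×2, e ×2; n left unused)
linear ✗ (repeated use of b ×2, e ×2; n left unused)
affine ✗ (repeated use of b ×2, e ×2)
relevant ✗ (n left unused)
unrestricted ✓ (well-typed at Int; no restrictions here)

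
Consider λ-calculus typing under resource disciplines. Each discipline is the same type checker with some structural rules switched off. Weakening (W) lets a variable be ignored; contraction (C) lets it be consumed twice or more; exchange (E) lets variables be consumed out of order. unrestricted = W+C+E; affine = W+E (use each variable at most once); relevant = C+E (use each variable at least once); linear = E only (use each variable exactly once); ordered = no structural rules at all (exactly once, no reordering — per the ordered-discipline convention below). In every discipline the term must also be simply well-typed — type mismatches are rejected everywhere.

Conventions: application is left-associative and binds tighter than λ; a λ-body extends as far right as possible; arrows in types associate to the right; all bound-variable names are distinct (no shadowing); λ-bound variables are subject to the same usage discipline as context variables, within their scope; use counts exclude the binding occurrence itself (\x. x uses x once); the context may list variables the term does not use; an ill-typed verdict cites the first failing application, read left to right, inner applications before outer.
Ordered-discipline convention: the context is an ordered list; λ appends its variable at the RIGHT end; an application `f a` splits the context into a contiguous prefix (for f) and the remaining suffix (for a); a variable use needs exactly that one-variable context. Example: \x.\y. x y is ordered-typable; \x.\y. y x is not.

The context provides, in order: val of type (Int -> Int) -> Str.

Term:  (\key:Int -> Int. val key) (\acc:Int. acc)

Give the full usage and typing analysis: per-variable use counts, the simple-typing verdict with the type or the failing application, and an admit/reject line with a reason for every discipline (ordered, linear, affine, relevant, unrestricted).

use counts: val: 1; key [bound]: 1; acc [bound]: 1
use order (left to right): val, key, acc
typing: ✓ — Str
ordered ✓ (val, key, acc: once each, no exchange needed)
linear ✓ (single use per variable (val, key, acc))
affine ✓ (val, key, acc: no repeats, contraction unneeded)
relevant ✓ (at least one use each (val, key, acc))
unrestricted ✓ (simply typable at Str; W, C, E all held)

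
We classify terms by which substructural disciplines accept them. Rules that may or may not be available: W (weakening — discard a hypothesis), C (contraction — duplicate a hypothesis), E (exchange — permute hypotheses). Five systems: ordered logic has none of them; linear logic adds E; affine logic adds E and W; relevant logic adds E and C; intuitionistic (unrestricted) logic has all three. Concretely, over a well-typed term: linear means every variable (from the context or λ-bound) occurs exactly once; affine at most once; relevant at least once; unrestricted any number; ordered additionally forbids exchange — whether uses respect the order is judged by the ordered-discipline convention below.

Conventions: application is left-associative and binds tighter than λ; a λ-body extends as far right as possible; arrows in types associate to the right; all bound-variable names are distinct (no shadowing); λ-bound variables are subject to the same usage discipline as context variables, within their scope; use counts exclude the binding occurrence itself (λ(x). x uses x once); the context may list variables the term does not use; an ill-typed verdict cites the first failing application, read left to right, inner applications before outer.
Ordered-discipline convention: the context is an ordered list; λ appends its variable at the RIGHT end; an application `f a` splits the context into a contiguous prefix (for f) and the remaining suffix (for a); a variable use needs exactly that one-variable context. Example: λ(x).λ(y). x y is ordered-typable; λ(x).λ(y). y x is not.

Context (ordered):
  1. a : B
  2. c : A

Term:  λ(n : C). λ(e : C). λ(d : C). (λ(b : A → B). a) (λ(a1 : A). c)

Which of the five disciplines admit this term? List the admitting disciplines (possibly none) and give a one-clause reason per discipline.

accepted by: none
counts: a=1; c=1; n [bound]=0; e [bound]=0; d [bound]=0; b [bound]=0; a1 [bound]=0
use order (left to right): a, c
typing: ill-typed: an argument A → A mismatches the expected A → B
ordered ✗ (the type mismatch rejects it)
linear ✗ (not simply typable)
affine ✗ (fails simple typing)
relevant ✗ (a type mismatch blocks all five)
unrestricted ✗ (the type mismatch rejects it)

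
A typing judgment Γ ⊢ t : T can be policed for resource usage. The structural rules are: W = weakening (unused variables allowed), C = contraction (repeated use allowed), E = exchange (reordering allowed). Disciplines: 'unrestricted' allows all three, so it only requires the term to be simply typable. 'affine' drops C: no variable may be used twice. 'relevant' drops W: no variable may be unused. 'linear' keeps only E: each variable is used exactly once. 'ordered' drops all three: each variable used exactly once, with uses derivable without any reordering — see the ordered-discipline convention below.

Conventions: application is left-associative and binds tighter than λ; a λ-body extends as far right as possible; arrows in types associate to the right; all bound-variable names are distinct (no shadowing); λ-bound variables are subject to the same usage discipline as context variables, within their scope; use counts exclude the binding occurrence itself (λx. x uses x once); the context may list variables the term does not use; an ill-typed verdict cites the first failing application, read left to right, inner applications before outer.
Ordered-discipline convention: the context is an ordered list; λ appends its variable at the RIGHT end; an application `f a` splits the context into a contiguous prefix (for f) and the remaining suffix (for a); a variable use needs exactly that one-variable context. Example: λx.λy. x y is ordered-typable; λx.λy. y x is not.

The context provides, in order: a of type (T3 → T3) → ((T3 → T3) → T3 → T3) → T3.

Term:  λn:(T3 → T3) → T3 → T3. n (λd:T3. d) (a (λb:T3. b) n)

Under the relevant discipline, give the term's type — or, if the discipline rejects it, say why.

term : ((T3 → T3) → T3 → T3) → T3
use counts: a ×1, n (λ-bound) ×2, d (λ-bound) ×1, b (λ-bound) ×1
left-to-right use order: n, d, a, b, n
typing: well-typed — term : ((T3 → T3) → T3 → T3) → T3
across the five disciplines: ordered ✗ | linear ✗ | affine ✗ | relevant ✓ | unrestricted ✓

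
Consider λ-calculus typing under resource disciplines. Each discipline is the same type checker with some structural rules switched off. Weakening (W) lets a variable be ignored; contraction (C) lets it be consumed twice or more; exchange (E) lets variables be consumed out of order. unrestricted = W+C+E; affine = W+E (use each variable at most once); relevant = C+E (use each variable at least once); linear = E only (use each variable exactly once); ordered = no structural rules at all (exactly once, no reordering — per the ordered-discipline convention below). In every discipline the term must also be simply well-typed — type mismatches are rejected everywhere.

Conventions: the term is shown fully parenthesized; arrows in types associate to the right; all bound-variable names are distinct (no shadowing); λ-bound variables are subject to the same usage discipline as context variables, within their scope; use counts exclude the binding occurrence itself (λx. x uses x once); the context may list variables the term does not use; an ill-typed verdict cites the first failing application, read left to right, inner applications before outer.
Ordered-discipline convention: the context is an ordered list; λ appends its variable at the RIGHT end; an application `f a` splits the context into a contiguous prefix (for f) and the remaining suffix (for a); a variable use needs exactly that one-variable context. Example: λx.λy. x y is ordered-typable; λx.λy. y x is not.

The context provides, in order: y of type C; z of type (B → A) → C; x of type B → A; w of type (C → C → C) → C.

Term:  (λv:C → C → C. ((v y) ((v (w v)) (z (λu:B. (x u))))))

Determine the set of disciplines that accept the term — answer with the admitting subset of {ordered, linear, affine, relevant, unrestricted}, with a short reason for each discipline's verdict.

admitting disciplines: relevant, unrestricted
usage: y=1, z=1, x=1, w=1, v [bound]=3, u [bound]=1
order of uses: v, y, v, w, v, z, x, u
typing: the term checks, with type (C → C → C) → C
ordered: ✗, v ×3 used more than once (contraction)
linear: ✗, v ×3 used more than once (contraction)
affine: ✗, v ×3 used more than once (contraction)
relevant: ✓, none of y, z, x, w, v, u goes unused
unrestricted: ✓, typability at (C → C → C) → C is all that's needed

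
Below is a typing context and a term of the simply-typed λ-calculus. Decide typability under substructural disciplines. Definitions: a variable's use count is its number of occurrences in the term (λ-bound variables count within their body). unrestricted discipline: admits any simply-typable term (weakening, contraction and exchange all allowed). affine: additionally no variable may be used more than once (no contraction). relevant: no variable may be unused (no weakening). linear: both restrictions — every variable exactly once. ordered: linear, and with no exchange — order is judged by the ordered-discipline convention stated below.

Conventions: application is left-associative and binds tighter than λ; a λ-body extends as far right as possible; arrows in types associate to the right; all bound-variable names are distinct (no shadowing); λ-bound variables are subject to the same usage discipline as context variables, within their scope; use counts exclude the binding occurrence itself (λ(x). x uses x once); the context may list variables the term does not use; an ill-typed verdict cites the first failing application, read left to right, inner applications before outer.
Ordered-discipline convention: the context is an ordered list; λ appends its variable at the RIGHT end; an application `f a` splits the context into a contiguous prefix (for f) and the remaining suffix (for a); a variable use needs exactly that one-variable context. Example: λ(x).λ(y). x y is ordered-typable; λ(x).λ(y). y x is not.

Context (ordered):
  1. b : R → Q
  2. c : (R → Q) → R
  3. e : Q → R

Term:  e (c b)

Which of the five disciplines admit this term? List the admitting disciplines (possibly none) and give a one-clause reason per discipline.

admitting disciplines: none
usage: b: 1×; c: 1×; e: 1×
left-to-right use order: e, c, b
typing: ill-typed: an application expects Q but receives R
ordered: ✗ — not simply typable
linear: ✗ — fails simple typing
affine: ✗ — a type mismatch blocks all five
relevant: ✗ — the type mismatch rejects it
unrestricted: ✗ — not simply typable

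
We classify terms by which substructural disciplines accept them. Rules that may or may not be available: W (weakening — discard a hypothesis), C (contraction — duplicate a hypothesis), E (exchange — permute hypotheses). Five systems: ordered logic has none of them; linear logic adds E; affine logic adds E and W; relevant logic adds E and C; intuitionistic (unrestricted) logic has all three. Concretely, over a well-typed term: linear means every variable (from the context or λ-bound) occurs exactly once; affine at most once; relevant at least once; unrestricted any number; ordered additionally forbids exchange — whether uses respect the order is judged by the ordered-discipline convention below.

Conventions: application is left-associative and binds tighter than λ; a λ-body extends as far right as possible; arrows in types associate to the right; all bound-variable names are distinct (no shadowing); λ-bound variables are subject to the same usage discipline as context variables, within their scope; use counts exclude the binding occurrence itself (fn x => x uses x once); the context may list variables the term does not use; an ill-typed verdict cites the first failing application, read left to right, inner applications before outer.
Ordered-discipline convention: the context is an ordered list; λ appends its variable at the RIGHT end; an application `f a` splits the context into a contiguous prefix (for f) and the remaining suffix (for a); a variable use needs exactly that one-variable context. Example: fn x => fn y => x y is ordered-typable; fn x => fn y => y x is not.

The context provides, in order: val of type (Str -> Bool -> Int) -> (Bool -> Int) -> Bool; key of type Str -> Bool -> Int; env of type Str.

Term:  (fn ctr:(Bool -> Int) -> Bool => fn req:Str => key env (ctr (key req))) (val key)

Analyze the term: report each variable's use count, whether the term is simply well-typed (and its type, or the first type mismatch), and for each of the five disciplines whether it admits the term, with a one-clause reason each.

counts: val: 1; key: 3; env: 1; ctr (bound): 1; req (bound): 1
left-to-right use order: key, env, ctr, key, req, val, key
typing: the term checks, with type Str -> Int
ordered: ✗ — key ×3 used more than once (contraction)
linear: ✗ — key ×3 used more than once (contraction)
affine: ✗ — key ×3 used more than once (contraction)
relevant: ✓ — at least one use each (val, key, env, ctr, req)
unrestricted: ✓ — well-typed at Str -> Int; no restrictions here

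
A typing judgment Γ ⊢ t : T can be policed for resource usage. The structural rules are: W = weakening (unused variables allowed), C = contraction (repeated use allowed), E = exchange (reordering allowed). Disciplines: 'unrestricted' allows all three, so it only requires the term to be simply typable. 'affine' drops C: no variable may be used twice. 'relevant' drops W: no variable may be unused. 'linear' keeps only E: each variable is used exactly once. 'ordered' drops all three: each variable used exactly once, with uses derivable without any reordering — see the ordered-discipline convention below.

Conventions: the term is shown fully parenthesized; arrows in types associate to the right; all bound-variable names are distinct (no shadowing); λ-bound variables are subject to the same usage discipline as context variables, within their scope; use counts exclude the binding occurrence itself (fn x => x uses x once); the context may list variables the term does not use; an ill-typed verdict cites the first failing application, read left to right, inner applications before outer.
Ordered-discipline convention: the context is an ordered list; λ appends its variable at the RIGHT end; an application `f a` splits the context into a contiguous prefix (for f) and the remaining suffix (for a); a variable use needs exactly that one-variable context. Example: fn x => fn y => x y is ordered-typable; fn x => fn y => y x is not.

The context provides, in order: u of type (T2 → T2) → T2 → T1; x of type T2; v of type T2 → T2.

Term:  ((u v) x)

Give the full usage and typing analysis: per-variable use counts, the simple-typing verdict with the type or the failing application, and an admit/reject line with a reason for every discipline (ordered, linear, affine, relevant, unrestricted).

usage: u: 1×; x: 1×; v: 1×
left-to-right use order: u, v, x
typing: well-typed at T1
ordered ✗ (no contiguous prefix/suffix split fits u, v, x)
linear ✓ (single use per variable (u, x, v))
affine ✓ (at most one use each (u, x, v))
relevant ✓ (none of u, x, v goes unused)
unrestricted ✓ (type-checks (T1) and nothing is barred)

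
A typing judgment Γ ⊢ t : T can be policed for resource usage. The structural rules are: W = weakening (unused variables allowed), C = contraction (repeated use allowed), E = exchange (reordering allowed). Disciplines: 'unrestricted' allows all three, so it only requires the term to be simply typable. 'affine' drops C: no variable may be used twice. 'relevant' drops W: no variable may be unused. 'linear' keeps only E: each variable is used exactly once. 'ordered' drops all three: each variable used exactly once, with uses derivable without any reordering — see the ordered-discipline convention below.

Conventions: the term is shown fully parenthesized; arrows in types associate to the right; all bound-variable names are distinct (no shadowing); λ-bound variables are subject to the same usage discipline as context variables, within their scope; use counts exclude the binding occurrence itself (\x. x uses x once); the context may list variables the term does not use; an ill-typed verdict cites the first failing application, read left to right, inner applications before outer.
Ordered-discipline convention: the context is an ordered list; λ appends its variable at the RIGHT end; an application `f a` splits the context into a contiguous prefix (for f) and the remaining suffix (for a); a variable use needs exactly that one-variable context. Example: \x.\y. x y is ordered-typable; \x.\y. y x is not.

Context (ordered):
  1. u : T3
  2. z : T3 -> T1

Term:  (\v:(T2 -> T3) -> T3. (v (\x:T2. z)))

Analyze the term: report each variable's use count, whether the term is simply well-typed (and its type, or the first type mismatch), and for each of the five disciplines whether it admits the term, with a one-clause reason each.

counts: u=0, z=1, v (bound)=1, x (bound)=0
left-to-right use order: v, z
typing: ill-typed: an application expects T2 -> T3 but receives T2 -> T3 -> T1
ordered: ✗ — the type mismatch rejects it
linear: ✗ — not simply typable
affine: ✗ — fails simple typing
relevant: ✗ — a type mismatch blocks all five
unrestricted: ✗ — the type mismatch rejects it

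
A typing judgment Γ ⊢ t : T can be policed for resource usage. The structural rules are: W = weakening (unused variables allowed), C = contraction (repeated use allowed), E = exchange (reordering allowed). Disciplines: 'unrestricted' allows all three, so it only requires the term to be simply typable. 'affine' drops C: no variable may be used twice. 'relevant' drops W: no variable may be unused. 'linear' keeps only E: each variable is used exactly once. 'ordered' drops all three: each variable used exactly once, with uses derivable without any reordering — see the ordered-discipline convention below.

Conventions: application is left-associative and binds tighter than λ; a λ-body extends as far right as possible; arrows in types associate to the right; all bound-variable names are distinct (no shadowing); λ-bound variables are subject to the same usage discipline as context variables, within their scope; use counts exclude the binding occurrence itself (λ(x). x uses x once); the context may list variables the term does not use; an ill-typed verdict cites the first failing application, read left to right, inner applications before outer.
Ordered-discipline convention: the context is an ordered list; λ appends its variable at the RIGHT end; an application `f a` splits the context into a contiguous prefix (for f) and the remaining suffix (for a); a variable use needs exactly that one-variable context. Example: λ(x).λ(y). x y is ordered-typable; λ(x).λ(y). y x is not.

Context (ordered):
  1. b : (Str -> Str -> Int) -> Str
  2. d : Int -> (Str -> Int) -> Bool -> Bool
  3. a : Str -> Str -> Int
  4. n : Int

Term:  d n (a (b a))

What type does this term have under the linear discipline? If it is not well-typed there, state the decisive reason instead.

not well-typed under linear — needs contraction — a ×2
counts: b: 1×; d: 1×; a: 2×; n: 1×
use order (left to right): d, n, a, b, a
typing: the term checks, with type Bool -> Bool
per-discipline verdicts: ordered ✗; linear ✗; affine ✗; relevant ✓; unrestricted ✓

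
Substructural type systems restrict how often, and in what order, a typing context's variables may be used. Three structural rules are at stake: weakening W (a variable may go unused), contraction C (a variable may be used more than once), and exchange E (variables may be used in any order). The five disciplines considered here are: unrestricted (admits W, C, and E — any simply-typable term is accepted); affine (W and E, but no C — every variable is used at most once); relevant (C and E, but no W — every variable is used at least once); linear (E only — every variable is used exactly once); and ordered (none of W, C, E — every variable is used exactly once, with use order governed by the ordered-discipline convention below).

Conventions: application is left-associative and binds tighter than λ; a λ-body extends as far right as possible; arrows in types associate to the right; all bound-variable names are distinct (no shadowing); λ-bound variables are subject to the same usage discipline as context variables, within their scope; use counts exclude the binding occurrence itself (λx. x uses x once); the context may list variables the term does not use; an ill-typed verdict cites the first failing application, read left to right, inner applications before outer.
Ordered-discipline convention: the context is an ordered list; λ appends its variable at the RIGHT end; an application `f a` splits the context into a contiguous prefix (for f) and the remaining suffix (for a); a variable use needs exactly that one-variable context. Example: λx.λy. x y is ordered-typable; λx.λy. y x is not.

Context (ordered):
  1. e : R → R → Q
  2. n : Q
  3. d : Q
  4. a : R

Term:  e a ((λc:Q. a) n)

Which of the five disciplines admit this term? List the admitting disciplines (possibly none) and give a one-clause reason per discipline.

admitted in: unrestricted
variable uses: e ×1; n ×1; d ×0; a ×2; c (bound) ×0
uses in reading order: e, a, a, n
typing: well-typed at Q
ordered: ✗ — uses contraction: a ×2; d, c left unused
linear: ✗ — uses contraction: a ×2; d, c left unused
affine: ✗ — uses contraction: a ×2
relevant: ✗ — d, c left unused
unrestricted: ✓ — typability at Q is all that's needed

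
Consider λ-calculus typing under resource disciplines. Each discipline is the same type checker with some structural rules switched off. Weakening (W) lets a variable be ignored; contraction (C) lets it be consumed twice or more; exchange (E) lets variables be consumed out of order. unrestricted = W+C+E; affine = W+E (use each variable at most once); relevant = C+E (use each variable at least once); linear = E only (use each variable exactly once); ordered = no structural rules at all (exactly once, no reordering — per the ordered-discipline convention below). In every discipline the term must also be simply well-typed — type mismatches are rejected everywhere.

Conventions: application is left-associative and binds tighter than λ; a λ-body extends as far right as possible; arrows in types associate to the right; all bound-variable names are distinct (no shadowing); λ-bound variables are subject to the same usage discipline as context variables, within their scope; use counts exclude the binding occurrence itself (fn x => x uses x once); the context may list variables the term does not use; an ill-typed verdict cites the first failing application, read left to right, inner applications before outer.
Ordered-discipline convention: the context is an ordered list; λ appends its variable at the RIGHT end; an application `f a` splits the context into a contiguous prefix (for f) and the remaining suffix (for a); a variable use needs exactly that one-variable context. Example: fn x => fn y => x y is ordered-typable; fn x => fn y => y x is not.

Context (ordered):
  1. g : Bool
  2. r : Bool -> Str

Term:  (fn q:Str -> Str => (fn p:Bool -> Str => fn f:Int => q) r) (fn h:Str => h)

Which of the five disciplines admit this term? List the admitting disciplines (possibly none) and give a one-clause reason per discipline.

admitted by: affine, unrestricted
usage: g=0, r=1, q (λ-bound)=1, p (λ-bound)=0, f (λ-bound)=0, h (λ-bound)=1
uses in reading order: q, r, h
typing: well-typed — term : Int -> Str -> Str
ordered: ✗ — g, p, f never used (weakening)
linear: ✗ — g, p, f never used (weakening)
affine: ✓ — g, r, q, p, f, h: no repeats, contraction unneeded
relevant: ✗ — g, p, f never used (weakening)
unrestricted: ✓ — type-checks (Int -> Str -> Str) and nothing is barred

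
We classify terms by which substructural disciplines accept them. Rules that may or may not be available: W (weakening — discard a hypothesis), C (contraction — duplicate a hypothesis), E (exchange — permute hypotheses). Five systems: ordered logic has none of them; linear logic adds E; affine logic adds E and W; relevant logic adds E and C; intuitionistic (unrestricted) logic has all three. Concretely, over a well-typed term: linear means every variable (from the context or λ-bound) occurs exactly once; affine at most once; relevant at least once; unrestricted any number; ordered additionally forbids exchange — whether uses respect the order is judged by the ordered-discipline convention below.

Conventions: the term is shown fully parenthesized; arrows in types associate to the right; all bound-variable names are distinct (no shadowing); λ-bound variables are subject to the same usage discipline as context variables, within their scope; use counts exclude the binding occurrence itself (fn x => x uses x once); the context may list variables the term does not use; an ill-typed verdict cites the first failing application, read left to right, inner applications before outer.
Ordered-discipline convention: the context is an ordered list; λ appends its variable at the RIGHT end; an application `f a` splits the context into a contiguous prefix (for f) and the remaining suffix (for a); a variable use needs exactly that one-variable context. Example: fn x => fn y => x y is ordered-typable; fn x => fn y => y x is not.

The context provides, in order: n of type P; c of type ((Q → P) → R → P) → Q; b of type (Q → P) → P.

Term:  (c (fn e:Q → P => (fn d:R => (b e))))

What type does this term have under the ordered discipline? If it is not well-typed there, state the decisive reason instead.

not well-typed under ordered — needs weakening: n, d unused
counts: n ×0; c ×1; b ×1; e [bound] ×1; d [bound] ×0
order of uses: c, b, e
typing: well-typed — term : Q
all disciplines: ordered ✗, linear ✗, affine ✓, relevant ✗, unrestricted ✓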